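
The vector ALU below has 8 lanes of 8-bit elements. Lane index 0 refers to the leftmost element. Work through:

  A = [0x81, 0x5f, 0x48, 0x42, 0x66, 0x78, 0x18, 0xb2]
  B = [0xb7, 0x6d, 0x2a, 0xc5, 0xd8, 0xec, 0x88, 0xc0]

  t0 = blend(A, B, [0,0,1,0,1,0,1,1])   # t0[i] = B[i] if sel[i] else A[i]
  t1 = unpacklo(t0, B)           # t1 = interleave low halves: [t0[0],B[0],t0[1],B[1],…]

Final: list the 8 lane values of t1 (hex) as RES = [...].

RES = [ 0x81  0xb7  0x5f  0x6d  0x2a  0x2a  0x42  0xc5 ]

→ t0 |81|5f|2a|42|d8|78|88|c0|
→ t1 |81|b7|5f|6d|2a|2a|42|c5|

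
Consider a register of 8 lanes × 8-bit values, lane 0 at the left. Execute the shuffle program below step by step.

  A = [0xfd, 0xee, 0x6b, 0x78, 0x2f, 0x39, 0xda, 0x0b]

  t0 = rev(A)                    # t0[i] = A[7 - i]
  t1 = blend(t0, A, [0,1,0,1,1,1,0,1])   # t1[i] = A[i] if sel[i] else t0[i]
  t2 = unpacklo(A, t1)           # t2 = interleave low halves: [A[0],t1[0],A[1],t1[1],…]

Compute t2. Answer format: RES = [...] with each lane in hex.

RES = [ 0xfd  0x0b  0xee  0xee  0x6b  0x39  0x78  0x78 ]

  t0: 0b da 39 2f 78 6b ee fd
  t1: 0b ee 39 78 2f 39 ee 0b
  t2: fd 0b ee ee 6b 39 78 78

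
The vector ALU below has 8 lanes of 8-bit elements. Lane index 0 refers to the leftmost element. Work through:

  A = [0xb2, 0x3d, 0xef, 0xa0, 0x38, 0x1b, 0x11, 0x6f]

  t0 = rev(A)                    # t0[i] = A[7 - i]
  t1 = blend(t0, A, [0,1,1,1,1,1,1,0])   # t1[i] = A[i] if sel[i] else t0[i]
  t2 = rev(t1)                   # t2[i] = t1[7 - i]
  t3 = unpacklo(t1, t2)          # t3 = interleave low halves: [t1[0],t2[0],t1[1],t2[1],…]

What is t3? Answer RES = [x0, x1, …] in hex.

RES = [ 0x6f  0xb2  0x3d  0x11  0xef  0x1b  0xa0  0x38 ]

t0 = [0x6f, 0x11, 0x1b, 0x38, 0xa0, 0xef, 0x3d, 0xb2]
t1 = [0x6f, 0x3d, 0xef, 0xa0, 0x38, 0x1b, 0x11, 0xb2]
t2 = [0xb2, 0x11, 0x1b, 0x38, 0xa0, 0xef, 0x3d, 0x6f]
t3 = [0x6f, 0xb2, 0x3d, 0x11, 0xef, 0x1b, 0xa0, 0x38]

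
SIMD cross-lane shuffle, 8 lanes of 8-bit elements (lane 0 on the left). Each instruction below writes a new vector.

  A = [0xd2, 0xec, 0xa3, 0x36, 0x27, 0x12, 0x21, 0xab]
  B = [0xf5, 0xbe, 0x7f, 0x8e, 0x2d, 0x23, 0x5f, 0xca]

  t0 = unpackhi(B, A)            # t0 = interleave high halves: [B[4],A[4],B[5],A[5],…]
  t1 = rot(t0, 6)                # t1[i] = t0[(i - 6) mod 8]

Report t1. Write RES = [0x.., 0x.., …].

RES = [ 0x23  0x12  0x5f  0x21  0xca  0xab  0x2d  0x27 ]

t0 = [0x2d, 0x27, 0x23, 0x12, 0x5f, 0x21, 0xca, 0xab]
t1 = [0x23, 0x12, 0x5f, 0x21, 0xca, 0xab, 0x2d, 0x27]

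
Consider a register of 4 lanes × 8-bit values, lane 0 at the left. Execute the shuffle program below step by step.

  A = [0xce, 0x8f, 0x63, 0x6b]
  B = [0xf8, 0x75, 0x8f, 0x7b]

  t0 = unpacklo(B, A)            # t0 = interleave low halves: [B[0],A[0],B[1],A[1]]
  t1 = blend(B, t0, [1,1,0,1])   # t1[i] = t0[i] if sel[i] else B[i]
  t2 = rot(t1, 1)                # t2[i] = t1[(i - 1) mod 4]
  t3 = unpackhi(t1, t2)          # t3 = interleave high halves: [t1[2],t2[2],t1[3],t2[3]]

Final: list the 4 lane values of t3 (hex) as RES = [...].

  t0: f8 ce 75 8f
  t1: f8 ce 8f 8f
  t2: 8f f8 ce 8f
  t3: 8f ce 8f 8f

RES = [ 0x8f  0xce  0x8f  0x8f ]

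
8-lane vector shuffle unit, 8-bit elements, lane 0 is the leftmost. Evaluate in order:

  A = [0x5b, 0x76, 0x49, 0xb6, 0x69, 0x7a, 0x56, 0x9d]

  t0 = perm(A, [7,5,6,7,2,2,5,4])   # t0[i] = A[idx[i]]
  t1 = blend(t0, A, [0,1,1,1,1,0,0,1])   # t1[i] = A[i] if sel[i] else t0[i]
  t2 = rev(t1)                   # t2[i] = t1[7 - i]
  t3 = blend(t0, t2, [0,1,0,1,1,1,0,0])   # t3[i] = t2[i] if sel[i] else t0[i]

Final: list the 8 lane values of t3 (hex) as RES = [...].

t0 = [0x9d, 0x7a, 0x56, 0x9d, 0x49, 0x49, 0x7a, 0x69]
t1 = [0x9d, 0x76, 0x49, 0xb6, 0x69, 0x49, 0x7a, 0x9d]
t2 = [0x9d, 0x7a, 0x49, 0x69, 0xb6, 0x49, 0x76, 0x9d]
t3 = [0x9d, 0x7a, 0x56, 0x69, 0xb6, 0x49, 0x7a, 0x69]

RES = [ 0x9d  0x7a  0x56  0x69  0xb6  0x49  0x7a  0x69 ]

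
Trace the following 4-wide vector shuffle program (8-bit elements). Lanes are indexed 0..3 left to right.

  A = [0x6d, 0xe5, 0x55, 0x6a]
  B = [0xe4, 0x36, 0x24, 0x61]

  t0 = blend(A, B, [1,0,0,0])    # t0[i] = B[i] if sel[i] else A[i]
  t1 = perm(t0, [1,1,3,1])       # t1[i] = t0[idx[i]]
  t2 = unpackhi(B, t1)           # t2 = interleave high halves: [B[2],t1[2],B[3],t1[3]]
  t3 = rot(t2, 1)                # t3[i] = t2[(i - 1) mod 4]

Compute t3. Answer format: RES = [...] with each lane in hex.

  t0: e4 e5 55 6a
  t1: e5 e5 6a e5
  t2: 24 6a 61 e5
  t3: e5 24 6a 61

RES = [0xe5, 0x24, 0x6a, 0x61]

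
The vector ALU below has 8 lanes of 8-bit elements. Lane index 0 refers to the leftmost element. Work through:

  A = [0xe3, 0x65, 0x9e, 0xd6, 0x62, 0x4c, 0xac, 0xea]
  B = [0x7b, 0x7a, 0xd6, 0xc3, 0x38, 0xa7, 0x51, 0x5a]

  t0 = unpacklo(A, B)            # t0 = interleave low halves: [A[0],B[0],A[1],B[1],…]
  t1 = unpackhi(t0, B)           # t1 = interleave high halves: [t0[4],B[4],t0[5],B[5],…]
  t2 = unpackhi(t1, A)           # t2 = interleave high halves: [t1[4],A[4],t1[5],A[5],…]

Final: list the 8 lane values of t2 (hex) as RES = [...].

t0 = [0xe3, 0x7b, 0x65, 0x7a, 0x9e, 0xd6, 0xd6, 0xc3]
t1 = [0x9e, 0x38, 0xd6, 0xa7, 0xd6, 0x51, 0xc3, 0x5a]
t2 = [0xd6, 0x62, 0x51, 0x4c, 0xc3, 0xac, 0x5a, 0xea]

RES = [0xd6, 0x62, 0x51, 0x4c, 0xc3, 0xac, 0x5a, 0xea]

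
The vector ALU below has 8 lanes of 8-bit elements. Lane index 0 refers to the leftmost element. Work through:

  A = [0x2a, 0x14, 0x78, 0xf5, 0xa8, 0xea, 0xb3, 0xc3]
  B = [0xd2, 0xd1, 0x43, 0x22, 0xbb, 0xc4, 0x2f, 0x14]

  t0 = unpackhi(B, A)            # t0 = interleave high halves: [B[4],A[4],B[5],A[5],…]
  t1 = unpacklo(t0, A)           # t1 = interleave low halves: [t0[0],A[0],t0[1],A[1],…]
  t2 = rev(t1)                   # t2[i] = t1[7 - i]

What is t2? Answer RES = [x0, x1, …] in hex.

  t0: bb a8 c4 ea 2f b3 14 c3
  t1: bb 2a a8 14 c4 78 ea f5
  t2: f5 ea 78 c4 14 a8 2a bb

RES = [0xf5, 0xea, 0x78, 0xc4, 0x14, 0xa8, 0x2a, 0xbb]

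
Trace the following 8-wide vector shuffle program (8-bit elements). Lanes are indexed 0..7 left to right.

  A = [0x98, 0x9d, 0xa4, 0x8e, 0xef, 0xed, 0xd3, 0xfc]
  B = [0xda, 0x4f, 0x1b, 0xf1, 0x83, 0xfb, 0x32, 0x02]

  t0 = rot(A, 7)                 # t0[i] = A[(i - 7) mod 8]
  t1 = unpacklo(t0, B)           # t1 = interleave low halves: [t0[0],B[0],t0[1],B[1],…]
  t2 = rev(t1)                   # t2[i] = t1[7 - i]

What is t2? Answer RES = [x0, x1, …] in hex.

RES = [ 0xf1  0xef  0x1b  0x8e  0x4f  0xa4  0xda  0x9d ]

t0 = [0x9d, 0xa4, 0x8e, 0xef, 0xed, 0xd3, 0xfc, 0x98]
t1 = [0x9d, 0xda, 0xa4, 0x4f, 0x8e, 0x1b, 0xef, 0xf1]
t2 = [0xf1, 0xef, 0x1b, 0x8e, 0x4f, 0xa4, 0xda, 0x9d]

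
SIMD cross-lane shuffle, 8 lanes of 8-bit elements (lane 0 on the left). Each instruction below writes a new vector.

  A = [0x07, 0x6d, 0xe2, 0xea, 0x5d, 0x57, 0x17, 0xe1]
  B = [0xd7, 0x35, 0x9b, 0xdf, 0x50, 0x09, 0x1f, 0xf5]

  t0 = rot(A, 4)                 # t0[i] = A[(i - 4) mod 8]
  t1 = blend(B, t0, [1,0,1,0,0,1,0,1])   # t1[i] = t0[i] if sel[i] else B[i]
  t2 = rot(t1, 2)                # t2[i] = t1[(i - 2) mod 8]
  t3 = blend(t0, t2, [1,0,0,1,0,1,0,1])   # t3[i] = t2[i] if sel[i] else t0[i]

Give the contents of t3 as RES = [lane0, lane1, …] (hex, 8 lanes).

RES = [ 0x1f  0x57  0x17  0x35  0x07  0xdf  0xe2  0x6d ]

→ t0 |5d|57|17|e1|07|6d|e2|ea|
→ t1 |5d|35|17|df|50|6d|1f|ea|
→ t2 |1f|ea|5d|35|17|df|50|6d|
→ t3 |1f|57|17|35|07|df|e2|6d|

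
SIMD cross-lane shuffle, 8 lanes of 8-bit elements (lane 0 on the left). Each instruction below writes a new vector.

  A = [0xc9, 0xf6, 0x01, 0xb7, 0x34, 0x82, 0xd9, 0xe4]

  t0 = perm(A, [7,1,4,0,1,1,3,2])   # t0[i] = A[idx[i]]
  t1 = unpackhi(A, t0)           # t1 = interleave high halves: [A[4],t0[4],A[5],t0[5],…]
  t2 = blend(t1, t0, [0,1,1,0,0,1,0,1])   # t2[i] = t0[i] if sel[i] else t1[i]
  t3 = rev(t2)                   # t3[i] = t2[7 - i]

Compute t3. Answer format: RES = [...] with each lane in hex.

  t0: e4 f6 34 c9 f6 f6 b7 01
  t1: 34 f6 82 f6 d9 b7 e4 01
  t2: 34 f6 34 f6 d9 f6 e4 01
  t3: 01 e4 f6 d9 f6 34 f6 34

RES = [ 0x01  0xe4  0xf6  0xd9  0xf6  0x34  0xf6  0x34 ]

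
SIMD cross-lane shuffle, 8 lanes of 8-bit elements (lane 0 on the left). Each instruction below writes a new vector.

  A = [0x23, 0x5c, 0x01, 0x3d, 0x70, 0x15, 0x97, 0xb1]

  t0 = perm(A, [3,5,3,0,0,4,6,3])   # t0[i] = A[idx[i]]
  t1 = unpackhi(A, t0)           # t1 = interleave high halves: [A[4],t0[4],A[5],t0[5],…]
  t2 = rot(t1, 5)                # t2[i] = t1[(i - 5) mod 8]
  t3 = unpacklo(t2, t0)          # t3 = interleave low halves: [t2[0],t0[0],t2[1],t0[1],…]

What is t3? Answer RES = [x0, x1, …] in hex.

RES = [0x70, 0x3d, 0x97, 0x15, 0x97, 0x3d, 0xb1, 0x23]

t0 = [0x3d, 0x15, 0x3d, 0x23, 0x23, 0x70, 0x97, 0x3d]
t1 = [0x70, 0x23, 0x15, 0x70, 0x97, 0x97, 0xb1, 0x3d]
t2 = [0x70, 0x97, 0x97, 0xb1, 0x3d, 0x70, 0x23, 0x15]
t3 = [0x70, 0x3d, 0x97, 0x15, 0x97, 0x3d, 0xb1, 0x23]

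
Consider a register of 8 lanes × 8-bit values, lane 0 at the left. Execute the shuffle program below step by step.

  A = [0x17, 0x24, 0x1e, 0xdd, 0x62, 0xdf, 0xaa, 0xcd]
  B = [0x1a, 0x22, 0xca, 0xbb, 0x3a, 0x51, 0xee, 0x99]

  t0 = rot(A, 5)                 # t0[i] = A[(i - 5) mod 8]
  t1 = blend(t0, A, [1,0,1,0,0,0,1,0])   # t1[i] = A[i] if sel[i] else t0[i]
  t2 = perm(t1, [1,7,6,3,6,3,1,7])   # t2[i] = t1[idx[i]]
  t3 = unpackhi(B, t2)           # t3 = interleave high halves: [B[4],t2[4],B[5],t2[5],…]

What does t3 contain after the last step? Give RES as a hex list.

RES = [ 0x3a  0xaa  0x51  0xaa  0xee  0x62  0x99  0x1e ]

→ t0 |dd|62|df|aa|cd|17|24|1e|
→ t1 |17|62|1e|aa|cd|17|aa|1e|
→ t2 |62|1e|aa|aa|aa|aa|62|1e|
→ t3 |3a|aa|51|aa|ee|62|99|1e|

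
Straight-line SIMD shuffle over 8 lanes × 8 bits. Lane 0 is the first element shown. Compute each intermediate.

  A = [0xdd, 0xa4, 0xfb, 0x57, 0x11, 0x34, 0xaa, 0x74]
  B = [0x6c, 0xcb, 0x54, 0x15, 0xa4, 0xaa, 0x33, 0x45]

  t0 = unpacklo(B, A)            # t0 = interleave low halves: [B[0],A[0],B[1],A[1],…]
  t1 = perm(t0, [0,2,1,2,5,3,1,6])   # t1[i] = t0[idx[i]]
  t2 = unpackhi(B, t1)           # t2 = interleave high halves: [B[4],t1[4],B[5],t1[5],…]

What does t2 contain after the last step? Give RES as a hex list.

RES = [0xa4, 0xfb, 0xaa, 0xa4, 0x33, 0xdd, 0x45, 0x15]

→ t0 |6c|dd|cb|a4|54|fb|15|57|
→ t1 |6c|cb|dd|cb|fb|a4|dd|15|
→ t2 |a4|fb|aa|a4|33|dd|45|15|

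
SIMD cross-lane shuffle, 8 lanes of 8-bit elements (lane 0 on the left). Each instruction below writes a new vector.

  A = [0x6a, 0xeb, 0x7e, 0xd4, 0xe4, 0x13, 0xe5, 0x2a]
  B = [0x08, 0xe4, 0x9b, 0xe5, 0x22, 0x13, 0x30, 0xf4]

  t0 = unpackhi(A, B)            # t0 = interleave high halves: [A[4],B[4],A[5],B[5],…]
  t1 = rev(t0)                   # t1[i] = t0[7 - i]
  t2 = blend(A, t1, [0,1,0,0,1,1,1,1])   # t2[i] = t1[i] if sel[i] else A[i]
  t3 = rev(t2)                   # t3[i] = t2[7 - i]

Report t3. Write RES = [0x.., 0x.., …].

→ t0 |e4|22|13|13|e5|30|2a|f4|
→ t1 |f4|2a|30|e5|13|13|22|e4|
→ t2 |6a|2a|7e|d4|13|13|22|e4|
→ t3 |e4|22|13|13|d4|7e|2a|6a|

RES = [ 0xe4  0x22  0x13  0x13  0xd4  0x7e  0x2a  0x6a ]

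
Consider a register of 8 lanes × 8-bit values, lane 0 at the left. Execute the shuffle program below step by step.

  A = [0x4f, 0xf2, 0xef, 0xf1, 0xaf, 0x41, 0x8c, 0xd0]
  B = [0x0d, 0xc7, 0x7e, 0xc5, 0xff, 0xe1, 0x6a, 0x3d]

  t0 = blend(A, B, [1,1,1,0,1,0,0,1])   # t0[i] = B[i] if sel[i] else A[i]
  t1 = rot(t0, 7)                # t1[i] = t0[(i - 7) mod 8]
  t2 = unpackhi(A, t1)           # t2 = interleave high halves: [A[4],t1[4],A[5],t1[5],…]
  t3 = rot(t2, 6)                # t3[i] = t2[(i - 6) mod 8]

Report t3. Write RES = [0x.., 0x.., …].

  t0: 0d c7 7e f1 ff 41 8c 3d
  t1: c7 7e f1 ff 41 8c 3d 0d
  t2: af 41 41 8c 8c 3d d0 0d
  t3: 41 8c 8c 3d d0 0d af 41

RES = [ 0x41  0x8c  0x8c  0x3d  0xd0  0x0d  0xaf  0x41 ]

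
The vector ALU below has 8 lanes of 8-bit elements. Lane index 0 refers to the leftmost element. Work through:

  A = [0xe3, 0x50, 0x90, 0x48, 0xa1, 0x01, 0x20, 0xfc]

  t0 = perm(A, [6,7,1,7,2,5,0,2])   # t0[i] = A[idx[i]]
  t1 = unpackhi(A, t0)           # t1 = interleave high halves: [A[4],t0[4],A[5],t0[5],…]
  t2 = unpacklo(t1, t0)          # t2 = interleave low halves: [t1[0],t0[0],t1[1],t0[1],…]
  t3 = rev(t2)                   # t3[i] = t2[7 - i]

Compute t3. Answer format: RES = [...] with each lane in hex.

  t0: 20 fc 50 fc 90 01 e3 90
  t1: a1 90 01 01 20 e3 fc 90
  t2: a1 20 90 fc 01 50 01 fc
  t3: fc 01 50 01 fc 90 20 a1

RES = [ 0xfc  0x01  0x50  0x01  0xfc  0x90  0x20  0xa1 ]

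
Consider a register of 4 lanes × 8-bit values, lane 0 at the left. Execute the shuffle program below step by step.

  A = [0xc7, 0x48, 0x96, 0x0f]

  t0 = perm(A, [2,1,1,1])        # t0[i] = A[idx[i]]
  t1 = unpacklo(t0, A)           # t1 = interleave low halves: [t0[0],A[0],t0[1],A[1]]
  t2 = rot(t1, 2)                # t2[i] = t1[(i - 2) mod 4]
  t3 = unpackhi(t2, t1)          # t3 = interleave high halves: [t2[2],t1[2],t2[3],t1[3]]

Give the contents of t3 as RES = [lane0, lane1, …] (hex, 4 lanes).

RES = [ 0x96  0x48  0xc7  0x48 ]

t0 = [0x96, 0x48, 0x48, 0x48]
t1 = [0x96, 0xc7, 0x48, 0x48]
t2 = [0x48, 0x48, 0x96, 0xc7]
t3 = [0x96, 0x48, 0xc7, 0x48]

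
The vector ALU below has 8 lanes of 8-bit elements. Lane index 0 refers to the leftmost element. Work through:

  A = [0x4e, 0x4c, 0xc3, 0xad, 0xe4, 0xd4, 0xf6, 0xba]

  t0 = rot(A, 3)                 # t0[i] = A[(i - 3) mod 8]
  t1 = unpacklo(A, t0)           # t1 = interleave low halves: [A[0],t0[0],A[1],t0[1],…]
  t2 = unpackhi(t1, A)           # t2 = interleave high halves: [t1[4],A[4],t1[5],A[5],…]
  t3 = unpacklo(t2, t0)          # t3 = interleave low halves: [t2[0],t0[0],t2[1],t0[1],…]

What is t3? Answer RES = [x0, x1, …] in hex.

→ t0 |d4|f6|ba|4e|4c|c3|ad|e4|
→ t1 |4e|d4|4c|f6|c3|ba|ad|4e|
→ t2 |c3|e4|ba|d4|ad|f6|4e|ba|
→ t3 |c3|d4|e4|f6|ba|ba|d4|4e|

RES = [ 0xc3  0xd4  0xe4  0xf6  0xba  0xba  0xd4  0x4e ]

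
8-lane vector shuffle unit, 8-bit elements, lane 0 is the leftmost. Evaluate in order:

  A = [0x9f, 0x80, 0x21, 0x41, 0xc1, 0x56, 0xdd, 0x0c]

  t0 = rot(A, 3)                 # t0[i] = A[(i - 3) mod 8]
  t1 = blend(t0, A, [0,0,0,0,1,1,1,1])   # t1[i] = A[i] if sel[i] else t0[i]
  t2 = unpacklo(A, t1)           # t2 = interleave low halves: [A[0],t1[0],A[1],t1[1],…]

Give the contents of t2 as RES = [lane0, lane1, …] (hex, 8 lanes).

  t0: 56 dd 0c 9f 80 21 41 c1
  t1: 56 dd 0c 9f c1 56 dd 0c
  t2: 9f 56 80 dd 21 0c 41 9f

RES = [ 0x9f  0x56  0x80  0xdd  0x21  0x0c  0x41  0x9f ]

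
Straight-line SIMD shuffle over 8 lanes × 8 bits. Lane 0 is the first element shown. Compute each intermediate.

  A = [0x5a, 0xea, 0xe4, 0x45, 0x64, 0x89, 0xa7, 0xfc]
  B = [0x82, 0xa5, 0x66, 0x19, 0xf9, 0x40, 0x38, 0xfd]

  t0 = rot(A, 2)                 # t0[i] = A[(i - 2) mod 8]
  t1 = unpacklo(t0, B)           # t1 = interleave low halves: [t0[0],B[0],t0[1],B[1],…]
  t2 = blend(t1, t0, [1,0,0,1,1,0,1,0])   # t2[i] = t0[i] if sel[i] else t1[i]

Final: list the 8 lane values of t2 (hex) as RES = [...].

RES = [ 0xa7  0x82  0xfc  0xea  0xe4  0x66  0x64  0x19 ]

t0 = [0xa7, 0xfc, 0x5a, 0xea, 0xe4, 0x45, 0x64, 0x89]
t1 = [0xa7, 0x82, 0xfc, 0xa5, 0x5a, 0x66, 0xea, 0x19]
t2 = [0xa7, 0x82, 0xfc, 0xea, 0xe4, 0x66, 0x64, 0x19]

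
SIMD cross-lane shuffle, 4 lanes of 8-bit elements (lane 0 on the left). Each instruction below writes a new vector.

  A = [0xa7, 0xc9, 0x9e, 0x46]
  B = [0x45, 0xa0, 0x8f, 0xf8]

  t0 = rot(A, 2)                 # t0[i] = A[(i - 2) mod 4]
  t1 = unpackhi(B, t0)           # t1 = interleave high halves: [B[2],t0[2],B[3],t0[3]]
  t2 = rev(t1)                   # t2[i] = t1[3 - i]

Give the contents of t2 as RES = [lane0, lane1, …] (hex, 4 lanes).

→ t0 |9e|46|a7|c9|
→ t1 |8f|a7|f8|c9|
→ t2 |c9|f8|a7|8f|

RES = [0xc9, 0xf8, 0xa7, 0x8f]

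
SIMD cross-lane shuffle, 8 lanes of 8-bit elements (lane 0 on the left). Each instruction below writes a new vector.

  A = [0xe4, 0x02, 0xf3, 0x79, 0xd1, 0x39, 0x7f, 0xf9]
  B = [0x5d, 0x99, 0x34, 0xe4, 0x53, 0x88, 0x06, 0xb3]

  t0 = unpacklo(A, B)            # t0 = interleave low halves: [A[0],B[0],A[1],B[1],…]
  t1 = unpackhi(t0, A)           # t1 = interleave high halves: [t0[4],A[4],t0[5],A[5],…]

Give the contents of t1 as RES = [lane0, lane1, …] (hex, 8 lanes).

t0 = [0xe4, 0x5d, 0x02, 0x99, 0xf3, 0x34, 0x79, 0xe4]
t1 = [0xf3, 0xd1, 0x34, 0x39, 0x79, 0x7f, 0xe4, 0xf9]

RES = [0xf3, 0xd1, 0x34, 0x39, 0x79, 0x7f, 0xe4, 0xf9]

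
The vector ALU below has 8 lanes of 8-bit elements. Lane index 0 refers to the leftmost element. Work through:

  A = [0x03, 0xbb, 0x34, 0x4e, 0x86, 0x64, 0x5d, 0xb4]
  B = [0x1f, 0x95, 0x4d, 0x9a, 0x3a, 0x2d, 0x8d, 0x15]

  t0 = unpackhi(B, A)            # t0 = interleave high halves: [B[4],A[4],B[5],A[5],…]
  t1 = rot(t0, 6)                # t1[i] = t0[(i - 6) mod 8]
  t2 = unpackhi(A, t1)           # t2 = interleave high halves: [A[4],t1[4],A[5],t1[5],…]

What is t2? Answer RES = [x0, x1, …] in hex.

RES = [ 0x86  0x15  0x64  0xb4  0x5d  0x3a  0xb4  0x86 ]

  t0: 3a 86 2d 64 8d 5d 15 b4
  t1: 2d 64 8d 5d 15 b4 3a 86
  t2: 86 15 64 b4 5d 3a b4 86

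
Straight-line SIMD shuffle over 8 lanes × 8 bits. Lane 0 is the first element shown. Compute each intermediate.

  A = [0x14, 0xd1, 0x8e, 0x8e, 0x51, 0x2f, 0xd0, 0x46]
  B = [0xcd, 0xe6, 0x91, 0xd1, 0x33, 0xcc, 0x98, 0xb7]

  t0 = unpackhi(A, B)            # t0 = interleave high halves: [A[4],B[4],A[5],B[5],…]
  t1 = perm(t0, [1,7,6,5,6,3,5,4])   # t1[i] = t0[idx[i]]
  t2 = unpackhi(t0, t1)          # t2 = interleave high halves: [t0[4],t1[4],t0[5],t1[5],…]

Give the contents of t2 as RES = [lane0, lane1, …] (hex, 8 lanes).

RES = [ 0xd0  0x46  0x98  0xcc  0x46  0x98  0xb7  0xd0 ]

→ t0 |51|33|2f|cc|d0|98|46|b7|
→ t1 |33|b7|46|98|46|cc|98|d0|
→ t2 |d0|46|98|cc|46|98|b7|d0|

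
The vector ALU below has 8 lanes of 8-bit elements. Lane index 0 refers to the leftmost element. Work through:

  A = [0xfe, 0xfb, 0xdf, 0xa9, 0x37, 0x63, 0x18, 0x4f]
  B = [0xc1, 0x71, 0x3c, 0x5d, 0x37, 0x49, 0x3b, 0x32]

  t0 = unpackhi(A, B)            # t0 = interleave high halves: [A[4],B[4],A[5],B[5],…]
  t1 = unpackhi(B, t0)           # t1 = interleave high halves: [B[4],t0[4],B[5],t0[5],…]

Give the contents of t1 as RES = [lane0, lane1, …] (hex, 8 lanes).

→ t0 |37|37|63|49|18|3b|4f|32|
→ t1 |37|18|49|3b|3b|4f|32|32|

RES = [0x37, 0x18, 0x49, 0x3b, 0x3b, 0x4f, 0x32, 0x32]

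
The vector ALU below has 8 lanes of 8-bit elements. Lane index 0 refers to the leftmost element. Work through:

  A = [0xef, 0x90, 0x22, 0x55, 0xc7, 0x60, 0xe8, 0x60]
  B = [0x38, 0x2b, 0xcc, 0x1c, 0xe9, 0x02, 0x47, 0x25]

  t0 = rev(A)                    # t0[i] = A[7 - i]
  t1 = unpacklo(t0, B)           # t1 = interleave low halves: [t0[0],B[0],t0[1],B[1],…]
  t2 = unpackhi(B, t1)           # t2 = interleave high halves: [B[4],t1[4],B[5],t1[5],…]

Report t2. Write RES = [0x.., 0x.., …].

→ t0 |60|e8|60|c7|55|22|90|ef|
→ t1 |60|38|e8|2b|60|cc|c7|1c|
→ t2 |e9|60|02|cc|47|c7|25|1c|

RES = [ 0xe9  0x60  0x02  0xcc  0x47  0xc7  0x25  0x1c ]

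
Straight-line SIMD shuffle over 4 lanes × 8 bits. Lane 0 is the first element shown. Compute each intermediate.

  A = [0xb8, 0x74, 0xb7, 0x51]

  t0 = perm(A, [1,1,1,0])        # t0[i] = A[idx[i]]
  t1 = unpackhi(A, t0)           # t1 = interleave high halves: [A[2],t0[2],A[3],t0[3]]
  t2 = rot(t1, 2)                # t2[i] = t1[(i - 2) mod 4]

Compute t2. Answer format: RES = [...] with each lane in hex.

RES = [0x51, 0xb8, 0xb7, 0x74]

t0 = [0x74, 0x74, 0x74, 0xb8]
t1 = [0xb7, 0x74, 0x51, 0xb8]
t2 = [0x51, 0xb8, 0xb7, 0x74]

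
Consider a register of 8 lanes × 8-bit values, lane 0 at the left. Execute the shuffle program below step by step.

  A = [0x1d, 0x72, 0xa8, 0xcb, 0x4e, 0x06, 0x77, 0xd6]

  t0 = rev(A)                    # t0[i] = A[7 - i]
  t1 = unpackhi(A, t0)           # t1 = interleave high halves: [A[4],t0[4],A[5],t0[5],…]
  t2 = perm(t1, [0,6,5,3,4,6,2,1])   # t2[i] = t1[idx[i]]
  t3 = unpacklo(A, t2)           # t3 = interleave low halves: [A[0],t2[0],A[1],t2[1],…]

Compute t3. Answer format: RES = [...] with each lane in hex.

RES = [0x1d, 0x4e, 0x72, 0xd6, 0xa8, 0x72, 0xcb, 0xa8]

t0 = [0xd6, 0x77, 0x06, 0x4e, 0xcb, 0xa8, 0x72, 0x1d]
t1 = [0x4e, 0xcb, 0x06, 0xa8, 0x77, 0x72, 0xd6, 0x1d]
t2 = [0x4e, 0xd6, 0x72, 0xa8, 0x77, 0xd6, 0x06, 0xcb]
t3 = [0x1d, 0x4e, 0x72, 0xd6, 0xa8, 0x72, 0xcb, 0xa8]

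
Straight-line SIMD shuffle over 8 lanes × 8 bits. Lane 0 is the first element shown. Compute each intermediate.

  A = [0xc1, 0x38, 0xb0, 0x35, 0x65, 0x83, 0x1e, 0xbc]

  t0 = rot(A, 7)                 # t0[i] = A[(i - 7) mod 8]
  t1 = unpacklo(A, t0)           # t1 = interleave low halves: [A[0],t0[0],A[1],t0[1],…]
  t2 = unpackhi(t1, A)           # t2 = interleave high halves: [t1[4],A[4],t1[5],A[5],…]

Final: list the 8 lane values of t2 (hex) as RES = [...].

t0 = [0x38, 0xb0, 0x35, 0x65, 0x83, 0x1e, 0xbc, 0xc1]
t1 = [0xc1, 0x38, 0x38, 0xb0, 0xb0, 0x35, 0x35, 0x65]
t2 = [0xb0, 0x65, 0x35, 0x83, 0x35, 0x1e, 0x65, 0xbc]

RES = [ 0xb0  0x65  0x35  0x83  0x35  0x1e  0x65  0xbc ]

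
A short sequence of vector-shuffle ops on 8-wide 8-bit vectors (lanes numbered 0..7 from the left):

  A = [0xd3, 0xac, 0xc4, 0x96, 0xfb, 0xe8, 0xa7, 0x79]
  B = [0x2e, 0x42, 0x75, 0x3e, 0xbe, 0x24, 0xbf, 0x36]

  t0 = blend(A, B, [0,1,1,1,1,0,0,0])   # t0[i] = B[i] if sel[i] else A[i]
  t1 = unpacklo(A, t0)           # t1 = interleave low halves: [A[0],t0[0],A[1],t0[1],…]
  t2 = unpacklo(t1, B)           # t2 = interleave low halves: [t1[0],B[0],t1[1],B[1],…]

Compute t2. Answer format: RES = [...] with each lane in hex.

t0 = [0xd3, 0x42, 0x75, 0x3e, 0xbe, 0xe8, 0xa7, 0x79]
t1 = [0xd3, 0xd3, 0xac, 0x42, 0xc4, 0x75, 0x96, 0x3e]
t2 = [0xd3, 0x2e, 0xd3, 0x42, 0xac, 0x75, 0x42, 0x3e]

RES = [0xd3, 0x2e, 0xd3, 0x42, 0xac, 0x75, 0x42, 0x3e]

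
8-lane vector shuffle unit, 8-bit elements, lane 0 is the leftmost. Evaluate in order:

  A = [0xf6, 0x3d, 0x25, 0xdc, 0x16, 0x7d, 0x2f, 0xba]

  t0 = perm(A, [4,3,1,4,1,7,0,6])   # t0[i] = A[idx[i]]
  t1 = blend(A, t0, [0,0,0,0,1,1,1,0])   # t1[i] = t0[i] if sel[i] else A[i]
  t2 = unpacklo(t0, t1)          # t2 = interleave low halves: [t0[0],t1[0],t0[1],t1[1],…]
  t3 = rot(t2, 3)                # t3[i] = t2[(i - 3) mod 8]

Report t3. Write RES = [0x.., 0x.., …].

→ t0 |16|dc|3d|16|3d|ba|f6|2f|
→ t1 |f6|3d|25|dc|3d|ba|f6|ba|
→ t2 |16|f6|dc|3d|3d|25|16|dc|
→ t3 |25|16|dc|16|f6|dc|3d|3d|

RES = [0x25, 0x16, 0xdc, 0x16, 0xf6, 0xdc, 0x3d, 0x3d]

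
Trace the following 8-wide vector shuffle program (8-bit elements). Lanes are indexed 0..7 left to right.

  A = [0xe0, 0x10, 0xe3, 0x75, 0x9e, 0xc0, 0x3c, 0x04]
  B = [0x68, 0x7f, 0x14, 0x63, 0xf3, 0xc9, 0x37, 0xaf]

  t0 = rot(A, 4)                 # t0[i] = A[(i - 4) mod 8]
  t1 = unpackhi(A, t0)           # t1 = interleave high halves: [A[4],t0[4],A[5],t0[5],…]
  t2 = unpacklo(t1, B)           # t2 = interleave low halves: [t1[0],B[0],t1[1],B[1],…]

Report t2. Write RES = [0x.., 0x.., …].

t0 = [0x9e, 0xc0, 0x3c, 0x04, 0xe0, 0x10, 0xe3, 0x75]
t1 = [0x9e, 0xe0, 0xc0, 0x10, 0x3c, 0xe3, 0x04, 0x75]
t2 = [0x9e, 0x68, 0xe0, 0x7f, 0xc0, 0x14, 0x10, 0x63]

RES = [ 0x9e  0x68  0xe0  0x7f  0xc0  0x14  0x10  0x63 ]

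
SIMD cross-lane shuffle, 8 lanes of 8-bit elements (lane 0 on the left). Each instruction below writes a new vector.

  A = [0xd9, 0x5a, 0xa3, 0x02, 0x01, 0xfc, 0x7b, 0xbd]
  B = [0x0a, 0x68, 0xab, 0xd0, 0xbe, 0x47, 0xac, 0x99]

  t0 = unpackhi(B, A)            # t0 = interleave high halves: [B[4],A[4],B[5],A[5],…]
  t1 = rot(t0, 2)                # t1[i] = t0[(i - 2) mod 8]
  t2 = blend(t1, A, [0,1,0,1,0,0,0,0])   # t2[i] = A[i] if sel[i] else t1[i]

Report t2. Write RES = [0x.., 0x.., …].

t0 = [0xbe, 0x01, 0x47, 0xfc, 0xac, 0x7b, 0x99, 0xbd]
t1 = [0x99, 0xbd, 0xbe, 0x01, 0x47, 0xfc, 0xac, 0x7b]
t2 = [0x99, 0x5a, 0xbe, 0x02, 0x47, 0xfc, 0xac, 0x7b]

RES = [0x99, 0x5a, 0xbe, 0x02, 0x47, 0xfc, 0xac, 0x7b]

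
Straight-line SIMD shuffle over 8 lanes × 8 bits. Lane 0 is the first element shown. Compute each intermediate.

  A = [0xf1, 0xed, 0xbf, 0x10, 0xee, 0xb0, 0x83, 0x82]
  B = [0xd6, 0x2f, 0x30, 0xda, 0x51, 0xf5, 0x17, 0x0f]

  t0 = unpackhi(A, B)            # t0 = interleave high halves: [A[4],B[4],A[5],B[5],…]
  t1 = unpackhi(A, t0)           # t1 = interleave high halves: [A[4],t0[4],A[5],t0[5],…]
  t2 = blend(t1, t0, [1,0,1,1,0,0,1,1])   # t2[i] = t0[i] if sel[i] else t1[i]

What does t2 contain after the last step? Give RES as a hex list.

RES = [0xee, 0x83, 0xb0, 0xf5, 0x83, 0x82, 0x82, 0x0f]

t0 = [0xee, 0x51, 0xb0, 0xf5, 0x83, 0x17, 0x82, 0x0f]
t1 = [0xee, 0x83, 0xb0, 0x17, 0x83, 0x82, 0x82, 0x0f]
t2 = [0xee, 0x83, 0xb0, 0xf5, 0x83, 0x82, 0x82, 0x0f]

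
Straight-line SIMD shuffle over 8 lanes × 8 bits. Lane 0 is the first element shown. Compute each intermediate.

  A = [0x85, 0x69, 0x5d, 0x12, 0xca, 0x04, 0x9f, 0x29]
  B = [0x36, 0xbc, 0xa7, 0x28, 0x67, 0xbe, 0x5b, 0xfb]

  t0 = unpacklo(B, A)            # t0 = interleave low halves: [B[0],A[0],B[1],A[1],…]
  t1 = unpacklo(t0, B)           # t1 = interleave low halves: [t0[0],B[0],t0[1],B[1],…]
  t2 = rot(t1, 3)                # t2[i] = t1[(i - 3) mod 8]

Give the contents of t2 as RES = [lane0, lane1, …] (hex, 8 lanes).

  t0: 36 85 bc 69 a7 5d 28 12
  t1: 36 36 85 bc bc a7 69 28
  t2: a7 69 28 36 36 85 bc bc

RES = [0xa7, 0x69, 0x28, 0x36, 0x36, 0x85, 0xbc, 0xbc]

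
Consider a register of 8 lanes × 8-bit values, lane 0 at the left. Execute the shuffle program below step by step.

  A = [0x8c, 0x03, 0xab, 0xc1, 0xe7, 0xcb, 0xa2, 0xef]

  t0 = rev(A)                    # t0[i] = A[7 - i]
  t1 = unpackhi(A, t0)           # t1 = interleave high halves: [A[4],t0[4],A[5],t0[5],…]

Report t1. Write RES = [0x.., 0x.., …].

RES = [0xe7, 0xc1, 0xcb, 0xab, 0xa2, 0x03, 0xef, 0x8c]

→ t0 |ef|a2|cb|e7|c1|ab|03|8c|
→ t1 |e7|c1|cb|ab|a2|03|ef|8c|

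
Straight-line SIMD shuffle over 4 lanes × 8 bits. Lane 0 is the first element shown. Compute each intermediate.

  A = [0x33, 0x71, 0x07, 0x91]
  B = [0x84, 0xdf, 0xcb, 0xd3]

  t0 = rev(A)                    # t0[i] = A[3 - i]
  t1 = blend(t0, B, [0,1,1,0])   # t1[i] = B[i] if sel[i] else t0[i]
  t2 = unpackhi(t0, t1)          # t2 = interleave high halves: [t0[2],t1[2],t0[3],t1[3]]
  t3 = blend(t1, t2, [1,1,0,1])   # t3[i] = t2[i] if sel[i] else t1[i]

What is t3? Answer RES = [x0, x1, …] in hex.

t0 = [0x91, 0x07, 0x71, 0x33]
t1 = [0x91, 0xdf, 0xcb, 0x33]
t2 = [0x71, 0xcb, 0x33, 0x33]
t3 = [0x71, 0xcb, 0xcb, 0x33]

RES = [ 0x71  0xcb  0xcb  0x33 ]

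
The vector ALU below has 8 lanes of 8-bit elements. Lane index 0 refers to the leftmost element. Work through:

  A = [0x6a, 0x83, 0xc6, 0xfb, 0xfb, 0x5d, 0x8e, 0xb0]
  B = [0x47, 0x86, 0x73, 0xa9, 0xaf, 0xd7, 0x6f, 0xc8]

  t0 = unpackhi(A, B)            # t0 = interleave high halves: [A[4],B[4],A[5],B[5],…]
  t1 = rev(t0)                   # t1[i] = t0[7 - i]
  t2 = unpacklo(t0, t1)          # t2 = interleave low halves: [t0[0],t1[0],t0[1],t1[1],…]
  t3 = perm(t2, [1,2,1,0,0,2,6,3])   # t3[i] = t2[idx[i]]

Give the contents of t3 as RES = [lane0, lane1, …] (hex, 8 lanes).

→ t0 |fb|af|5d|d7|8e|6f|b0|c8|
→ t1 |c8|b0|6f|8e|d7|5d|af|fb|
→ t2 |fb|c8|af|b0|5d|6f|d7|8e|
→ t3 |c8|af|c8|fb|fb|af|d7|b0|

RES = [ 0xc8  0xaf  0xc8  0xfb  0xfb  0xaf  0xd7  0xb0 ]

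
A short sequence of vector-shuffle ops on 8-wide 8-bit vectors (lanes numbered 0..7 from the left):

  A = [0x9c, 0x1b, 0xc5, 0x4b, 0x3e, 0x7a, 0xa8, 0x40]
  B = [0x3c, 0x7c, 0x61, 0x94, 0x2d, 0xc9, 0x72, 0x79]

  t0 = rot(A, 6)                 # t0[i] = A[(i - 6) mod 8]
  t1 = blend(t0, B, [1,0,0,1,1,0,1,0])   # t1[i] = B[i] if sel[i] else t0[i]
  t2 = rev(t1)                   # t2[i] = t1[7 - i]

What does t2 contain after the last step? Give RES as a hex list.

RES = [0x1b, 0x72, 0x40, 0x2d, 0x94, 0x3e, 0x4b, 0x3c]

  t0: c5 4b 3e 7a a8 40 9c 1b
  t1: 3c 4b 3e 94 2d 40 72 1b
  t2: 1b 72 40 2d 94 3e 4b 3c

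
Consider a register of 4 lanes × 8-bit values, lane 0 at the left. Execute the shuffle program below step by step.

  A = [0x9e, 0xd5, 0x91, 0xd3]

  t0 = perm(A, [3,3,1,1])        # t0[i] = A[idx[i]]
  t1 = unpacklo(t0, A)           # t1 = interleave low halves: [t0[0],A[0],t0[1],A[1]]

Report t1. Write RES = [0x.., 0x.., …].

→ t0 |d3|d3|d5|d5|
→ t1 |d3|9e|d3|d5|

RES = [ 0xd3  0x9e  0xd3  0xd5 ]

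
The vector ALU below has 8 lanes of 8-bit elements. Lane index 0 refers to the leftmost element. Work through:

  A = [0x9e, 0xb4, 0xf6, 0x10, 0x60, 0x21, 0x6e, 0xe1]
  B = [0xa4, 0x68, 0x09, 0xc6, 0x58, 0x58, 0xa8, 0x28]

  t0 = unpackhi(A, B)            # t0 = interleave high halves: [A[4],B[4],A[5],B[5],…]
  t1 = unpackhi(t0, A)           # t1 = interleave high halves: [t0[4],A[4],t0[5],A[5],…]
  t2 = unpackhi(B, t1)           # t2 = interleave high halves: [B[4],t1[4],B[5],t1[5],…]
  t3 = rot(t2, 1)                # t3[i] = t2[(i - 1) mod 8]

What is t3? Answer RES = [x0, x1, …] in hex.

→ t0 |60|58|21|58|6e|a8|e1|28|
→ t1 |6e|60|a8|21|e1|6e|28|e1|
→ t2 |58|e1|58|6e|a8|28|28|e1|
→ t3 |e1|58|e1|58|6e|a8|28|28|

RES = [0xe1, 0x58, 0xe1, 0x58, 0x6e, 0xa8, 0x28, 0x28]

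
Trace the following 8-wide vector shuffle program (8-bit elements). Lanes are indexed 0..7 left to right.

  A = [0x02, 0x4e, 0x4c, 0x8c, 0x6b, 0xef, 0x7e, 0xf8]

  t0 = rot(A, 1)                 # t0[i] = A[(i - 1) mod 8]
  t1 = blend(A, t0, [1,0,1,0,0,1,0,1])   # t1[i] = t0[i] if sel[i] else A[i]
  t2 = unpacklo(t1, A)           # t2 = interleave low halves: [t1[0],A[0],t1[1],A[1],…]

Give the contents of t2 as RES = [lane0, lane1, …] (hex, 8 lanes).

RES = [0xf8, 0x02, 0x4e, 0x4e, 0x4e, 0x4c, 0x8c, 0x8c]

  t0: f8 02 4e 4c 8c 6b ef 7e
  t1: f8 4e 4e 8c 6b 6b 7e 7e
  t2: f8 02 4e 4e 4e 4c 8c 8c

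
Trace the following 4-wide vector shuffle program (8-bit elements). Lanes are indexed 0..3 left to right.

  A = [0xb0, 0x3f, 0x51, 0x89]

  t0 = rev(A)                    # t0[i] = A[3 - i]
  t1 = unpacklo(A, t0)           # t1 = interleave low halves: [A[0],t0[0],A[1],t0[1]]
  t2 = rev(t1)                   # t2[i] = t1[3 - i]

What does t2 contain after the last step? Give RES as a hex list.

RES = [ 0x51  0x3f  0x89  0xb0 ]

  t0: 89 51 3f b0
  t1: b0 89 3f 51
  t2: 51 3f 89 b0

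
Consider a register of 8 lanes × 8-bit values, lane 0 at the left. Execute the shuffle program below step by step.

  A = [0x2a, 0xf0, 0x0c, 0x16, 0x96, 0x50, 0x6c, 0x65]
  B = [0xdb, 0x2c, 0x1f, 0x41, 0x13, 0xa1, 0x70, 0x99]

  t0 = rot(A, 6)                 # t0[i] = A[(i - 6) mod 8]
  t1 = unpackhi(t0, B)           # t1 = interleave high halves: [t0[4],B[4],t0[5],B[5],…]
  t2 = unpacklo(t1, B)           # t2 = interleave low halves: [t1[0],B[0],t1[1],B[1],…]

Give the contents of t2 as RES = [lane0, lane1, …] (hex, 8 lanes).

RES = [0x6c, 0xdb, 0x13, 0x2c, 0x65, 0x1f, 0xa1, 0x41]

t0 = [0x0c, 0x16, 0x96, 0x50, 0x6c, 0x65, 0x2a, 0xf0]
t1 = [0x6c, 0x13, 0x65, 0xa1, 0x2a, 0x70, 0xf0, 0x99]
t2 = [0x6c, 0xdb, 0x13, 0x2c, 0x65, 0x1f, 0xa1, 0x41]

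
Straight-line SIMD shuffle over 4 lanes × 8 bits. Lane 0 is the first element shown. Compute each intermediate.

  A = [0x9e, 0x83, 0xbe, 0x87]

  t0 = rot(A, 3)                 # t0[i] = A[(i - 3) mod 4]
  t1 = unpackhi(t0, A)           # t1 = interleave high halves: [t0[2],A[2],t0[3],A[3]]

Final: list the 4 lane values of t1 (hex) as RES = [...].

RES = [ 0x87  0xbe  0x9e  0x87 ]

t0 = [0x83, 0xbe, 0x87, 0x9e]
t1 = [0x87, 0xbe, 0x9e, 0x87]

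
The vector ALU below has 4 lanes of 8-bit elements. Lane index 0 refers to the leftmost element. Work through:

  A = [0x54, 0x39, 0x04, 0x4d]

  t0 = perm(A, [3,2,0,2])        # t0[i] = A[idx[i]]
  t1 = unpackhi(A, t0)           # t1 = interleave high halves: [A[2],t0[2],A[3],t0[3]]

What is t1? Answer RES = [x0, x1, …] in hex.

RES = [ 0x04  0x54  0x4d  0x04 ]

  t0: 4d 04 54 04
  t1: 04 54 4d 04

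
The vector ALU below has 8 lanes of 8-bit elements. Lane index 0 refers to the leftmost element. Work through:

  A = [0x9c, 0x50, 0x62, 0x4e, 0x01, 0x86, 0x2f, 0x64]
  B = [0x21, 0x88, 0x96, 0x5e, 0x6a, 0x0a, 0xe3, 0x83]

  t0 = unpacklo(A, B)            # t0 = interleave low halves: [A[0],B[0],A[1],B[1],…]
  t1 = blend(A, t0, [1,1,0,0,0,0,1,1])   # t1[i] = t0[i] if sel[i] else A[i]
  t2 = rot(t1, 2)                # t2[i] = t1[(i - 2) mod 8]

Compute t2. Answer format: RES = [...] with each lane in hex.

RES = [0x4e, 0x5e, 0x9c, 0x21, 0x62, 0x4e, 0x01, 0x86]

  t0: 9c 21 50 88 62 96 4e 5e
  t1: 9c 21 62 4e 01 86 4e 5e
  t2: 4e 5e 9c 21 62 4e 01 86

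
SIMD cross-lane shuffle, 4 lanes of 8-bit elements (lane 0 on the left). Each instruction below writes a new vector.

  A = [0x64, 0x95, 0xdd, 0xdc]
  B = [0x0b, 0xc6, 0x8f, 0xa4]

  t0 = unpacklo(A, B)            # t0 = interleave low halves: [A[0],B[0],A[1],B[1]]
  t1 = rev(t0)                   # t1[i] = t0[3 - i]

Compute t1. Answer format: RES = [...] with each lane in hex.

  t0: 64 0b 95 c6
  t1: c6 95 0b 64

RES = [0xc6, 0x95, 0x0b, 0x64]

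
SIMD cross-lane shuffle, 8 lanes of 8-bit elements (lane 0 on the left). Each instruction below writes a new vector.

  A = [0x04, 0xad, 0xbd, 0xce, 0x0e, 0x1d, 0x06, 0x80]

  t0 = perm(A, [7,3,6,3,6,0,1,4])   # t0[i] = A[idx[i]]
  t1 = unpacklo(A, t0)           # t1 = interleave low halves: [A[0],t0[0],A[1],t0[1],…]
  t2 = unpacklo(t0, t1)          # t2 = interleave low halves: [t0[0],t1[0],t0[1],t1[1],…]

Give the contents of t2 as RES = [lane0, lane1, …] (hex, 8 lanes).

  t0: 80 ce 06 ce 06 04 ad 0e
  t1: 04 80 ad ce bd 06 ce ce
  t2: 80 04 ce 80 06 ad ce ce

RES = [0x80, 0x04, 0xce, 0x80, 0x06, 0xad, 0xce, 0xce]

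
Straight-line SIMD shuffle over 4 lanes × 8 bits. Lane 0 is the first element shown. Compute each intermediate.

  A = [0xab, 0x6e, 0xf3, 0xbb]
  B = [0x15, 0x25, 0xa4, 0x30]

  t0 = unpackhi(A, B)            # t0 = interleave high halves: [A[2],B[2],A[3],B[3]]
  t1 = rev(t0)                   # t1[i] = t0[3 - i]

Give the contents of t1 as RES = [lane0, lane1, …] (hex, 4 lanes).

  t0: f3 a4 bb 30
  t1: 30 bb a4 f3

RES = [ 0x30  0xbb  0xa4  0xf3 ]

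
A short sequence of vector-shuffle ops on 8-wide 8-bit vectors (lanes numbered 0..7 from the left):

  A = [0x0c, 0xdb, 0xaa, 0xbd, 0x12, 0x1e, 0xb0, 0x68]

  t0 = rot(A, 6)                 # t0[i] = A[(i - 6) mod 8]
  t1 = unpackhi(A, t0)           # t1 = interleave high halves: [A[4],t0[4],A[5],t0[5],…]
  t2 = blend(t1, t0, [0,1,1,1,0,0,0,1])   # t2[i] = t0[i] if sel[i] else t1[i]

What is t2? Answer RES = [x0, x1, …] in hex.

RES = [ 0x12  0xbd  0x12  0x1e  0xb0  0x0c  0x68  0xdb ]

  t0: aa bd 12 1e b0 68 0c db
  t1: 12 b0 1e 68 b0 0c 68 db
  t2: 12 bd 12 1e b0 0c 68 db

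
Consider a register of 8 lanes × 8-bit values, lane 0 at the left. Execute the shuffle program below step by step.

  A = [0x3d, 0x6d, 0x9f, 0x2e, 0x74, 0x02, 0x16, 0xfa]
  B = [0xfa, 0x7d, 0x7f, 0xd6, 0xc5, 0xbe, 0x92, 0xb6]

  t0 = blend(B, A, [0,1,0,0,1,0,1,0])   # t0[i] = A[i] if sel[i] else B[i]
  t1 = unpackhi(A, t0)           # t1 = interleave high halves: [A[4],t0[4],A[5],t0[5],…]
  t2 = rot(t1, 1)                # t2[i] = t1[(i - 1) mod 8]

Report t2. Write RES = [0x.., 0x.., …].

RES = [ 0xb6  0x74  0x74  0x02  0xbe  0x16  0x16  0xfa ]

t0 = [0xfa, 0x6d, 0x7f, 0xd6, 0x74, 0xbe, 0x16, 0xb6]
t1 = [0x74, 0x74, 0x02, 0xbe, 0x16, 0x16, 0xfa, 0xb6]
t2 = [0xb6, 0x74, 0x74, 0x02, 0xbe, 0x16, 0x16, 0xfa]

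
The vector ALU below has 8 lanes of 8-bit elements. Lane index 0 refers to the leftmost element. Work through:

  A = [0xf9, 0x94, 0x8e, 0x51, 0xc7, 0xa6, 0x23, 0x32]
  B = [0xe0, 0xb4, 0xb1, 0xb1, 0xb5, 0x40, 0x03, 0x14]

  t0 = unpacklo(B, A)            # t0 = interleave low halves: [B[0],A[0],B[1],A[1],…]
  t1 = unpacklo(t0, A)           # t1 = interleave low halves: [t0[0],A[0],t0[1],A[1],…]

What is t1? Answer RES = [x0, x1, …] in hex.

RES = [0xe0, 0xf9, 0xf9, 0x94, 0xb4, 0x8e, 0x94, 0x51]

t0 = [0xe0, 0xf9, 0xb4, 0x94, 0xb1, 0x8e, 0xb1, 0x51]
t1 = [0xe0, 0xf9, 0xf9, 0x94, 0xb4, 0x8e, 0x94, 0x51]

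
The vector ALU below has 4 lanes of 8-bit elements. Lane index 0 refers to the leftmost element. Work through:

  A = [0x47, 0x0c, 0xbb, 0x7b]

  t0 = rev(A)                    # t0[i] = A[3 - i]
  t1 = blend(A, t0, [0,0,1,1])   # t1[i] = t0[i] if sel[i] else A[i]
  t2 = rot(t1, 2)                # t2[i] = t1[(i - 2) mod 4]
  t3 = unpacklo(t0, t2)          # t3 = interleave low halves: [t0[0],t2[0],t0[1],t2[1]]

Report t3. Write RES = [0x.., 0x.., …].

RES = [ 0x7b  0x0c  0xbb  0x47 ]

t0 = [0x7b, 0xbb, 0x0c, 0x47]
t1 = [0x47, 0x0c, 0x0c, 0x47]
t2 = [0x0c, 0x47, 0x47, 0x0c]
t3 = [0x7b, 0x0c, 0xbb, 0x47]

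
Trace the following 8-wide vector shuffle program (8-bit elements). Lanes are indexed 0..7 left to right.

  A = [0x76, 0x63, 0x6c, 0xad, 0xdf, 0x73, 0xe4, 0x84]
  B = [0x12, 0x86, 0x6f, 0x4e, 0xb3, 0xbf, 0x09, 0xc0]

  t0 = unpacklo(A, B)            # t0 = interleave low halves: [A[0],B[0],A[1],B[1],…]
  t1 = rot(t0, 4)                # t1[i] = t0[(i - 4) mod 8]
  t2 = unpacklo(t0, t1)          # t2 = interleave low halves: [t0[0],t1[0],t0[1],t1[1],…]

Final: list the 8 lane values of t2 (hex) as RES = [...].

  t0: 76 12 63 86 6c 6f ad 4e
  t1: 6c 6f ad 4e 76 12 63 86
  t2: 76 6c 12 6f 63 ad 86 4e

RES = [0x76, 0x6c, 0x12, 0x6f, 0x63, 0xad, 0x86, 0x4e]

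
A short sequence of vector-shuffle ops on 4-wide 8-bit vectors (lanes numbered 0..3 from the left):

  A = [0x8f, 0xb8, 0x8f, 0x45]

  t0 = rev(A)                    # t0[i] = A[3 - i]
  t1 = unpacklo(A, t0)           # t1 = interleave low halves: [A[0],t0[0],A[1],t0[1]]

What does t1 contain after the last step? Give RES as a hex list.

RES = [0x8f, 0x45, 0xb8, 0x8f]

t0 = [0x45, 0x8f, 0xb8, 0x8f]
t1 = [0x8f, 0x45, 0xb8, 0x8f]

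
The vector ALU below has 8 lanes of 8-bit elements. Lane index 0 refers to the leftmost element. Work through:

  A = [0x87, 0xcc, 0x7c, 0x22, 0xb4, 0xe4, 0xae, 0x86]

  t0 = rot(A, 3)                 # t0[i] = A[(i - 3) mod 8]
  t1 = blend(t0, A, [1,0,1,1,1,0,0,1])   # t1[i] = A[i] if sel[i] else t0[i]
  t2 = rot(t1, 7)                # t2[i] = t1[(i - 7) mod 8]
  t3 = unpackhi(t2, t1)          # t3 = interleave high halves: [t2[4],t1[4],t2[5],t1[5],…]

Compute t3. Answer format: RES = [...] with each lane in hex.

→ t0 |e4|ae|86|87|cc|7c|22|b4|
→ t1 |87|ae|7c|22|b4|7c|22|86|
→ t2 |ae|7c|22|b4|7c|22|86|87|
→ t3 |7c|b4|22|7c|86|22|87|86|

RES = [ 0x7c  0xb4  0x22  0x7c  0x86  0x22  0x87  0x86 ]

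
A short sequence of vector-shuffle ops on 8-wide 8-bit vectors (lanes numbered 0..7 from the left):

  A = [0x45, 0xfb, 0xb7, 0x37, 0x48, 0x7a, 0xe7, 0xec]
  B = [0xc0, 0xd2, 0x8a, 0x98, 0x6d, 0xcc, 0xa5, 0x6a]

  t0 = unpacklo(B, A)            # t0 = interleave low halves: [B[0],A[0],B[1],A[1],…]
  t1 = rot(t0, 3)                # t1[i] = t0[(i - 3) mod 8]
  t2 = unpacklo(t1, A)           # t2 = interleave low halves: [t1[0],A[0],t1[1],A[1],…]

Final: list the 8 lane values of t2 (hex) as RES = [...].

RES = [0xb7, 0x45, 0x98, 0xfb, 0x37, 0xb7, 0xc0, 0x37]

→ t0 |c0|45|d2|fb|8a|b7|98|37|
→ t1 |b7|98|37|c0|45|d2|fb|8a|
→ t2 |b7|45|98|fb|37|b7|c0|37|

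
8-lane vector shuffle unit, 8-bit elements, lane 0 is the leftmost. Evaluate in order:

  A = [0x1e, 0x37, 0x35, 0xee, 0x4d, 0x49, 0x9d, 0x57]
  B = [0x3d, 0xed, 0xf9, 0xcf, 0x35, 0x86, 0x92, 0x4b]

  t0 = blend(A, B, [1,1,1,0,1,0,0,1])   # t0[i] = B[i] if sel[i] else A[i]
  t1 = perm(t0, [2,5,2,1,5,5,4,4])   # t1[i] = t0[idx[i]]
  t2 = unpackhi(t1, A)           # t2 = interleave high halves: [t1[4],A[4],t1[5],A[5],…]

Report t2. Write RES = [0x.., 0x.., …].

RES = [0x49, 0x4d, 0x49, 0x49, 0x35, 0x9d, 0x35, 0x57]

t0 = [0x3d, 0xed, 0xf9, 0xee, 0x35, 0x49, 0x9d, 0x4b]
t1 = [0xf9, 0x49, 0xf9, 0xed, 0x49, 0x49, 0x35, 0x35]
t2 = [0x49, 0x4d, 0x49, 0x49, 0x35, 0x9d, 0x35, 0x57]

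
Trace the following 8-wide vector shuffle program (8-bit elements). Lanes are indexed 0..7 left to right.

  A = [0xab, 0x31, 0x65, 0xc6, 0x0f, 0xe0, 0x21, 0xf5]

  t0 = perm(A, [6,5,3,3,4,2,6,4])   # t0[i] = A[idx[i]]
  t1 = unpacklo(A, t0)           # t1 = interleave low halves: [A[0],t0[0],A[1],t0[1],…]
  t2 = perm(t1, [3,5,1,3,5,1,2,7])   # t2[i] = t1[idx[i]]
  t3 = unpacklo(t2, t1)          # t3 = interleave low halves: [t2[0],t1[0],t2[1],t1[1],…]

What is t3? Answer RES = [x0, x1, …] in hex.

RES = [ 0xe0  0xab  0xc6  0x21  0x21  0x31  0xe0  0xe0 ]

  t0: 21 e0 c6 c6 0f 65 21 0f
  t1: ab 21 31 e0 65 c6 c6 c6
  t2: e0 c6 21 e0 c6 21 31 c6
  t3: e0 ab c6 21 21 31 e0 e0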